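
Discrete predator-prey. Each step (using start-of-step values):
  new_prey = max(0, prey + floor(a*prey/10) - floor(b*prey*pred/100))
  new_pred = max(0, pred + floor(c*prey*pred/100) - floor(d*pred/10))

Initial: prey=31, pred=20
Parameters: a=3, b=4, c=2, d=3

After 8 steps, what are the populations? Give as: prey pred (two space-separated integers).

Step 1: prey: 31+9-24=16; pred: 20+12-6=26
Step 2: prey: 16+4-16=4; pred: 26+8-7=27
Step 3: prey: 4+1-4=1; pred: 27+2-8=21
Step 4: prey: 1+0-0=1; pred: 21+0-6=15
Step 5: prey: 1+0-0=1; pred: 15+0-4=11
Step 6: prey: 1+0-0=1; pred: 11+0-3=8
Step 7: prey: 1+0-0=1; pred: 8+0-2=6
Step 8: prey: 1+0-0=1; pred: 6+0-1=5

Answer: 1 5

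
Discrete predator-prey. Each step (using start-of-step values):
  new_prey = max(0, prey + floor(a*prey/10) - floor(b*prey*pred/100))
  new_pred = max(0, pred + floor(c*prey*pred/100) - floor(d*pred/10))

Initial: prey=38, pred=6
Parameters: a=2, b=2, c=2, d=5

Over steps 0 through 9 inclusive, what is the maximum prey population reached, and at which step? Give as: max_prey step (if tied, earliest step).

Answer: 45 3

Derivation:
Step 1: prey: 38+7-4=41; pred: 6+4-3=7
Step 2: prey: 41+8-5=44; pred: 7+5-3=9
Step 3: prey: 44+8-7=45; pred: 9+7-4=12
Step 4: prey: 45+9-10=44; pred: 12+10-6=16
Step 5: prey: 44+8-14=38; pred: 16+14-8=22
Step 6: prey: 38+7-16=29; pred: 22+16-11=27
Step 7: prey: 29+5-15=19; pred: 27+15-13=29
Step 8: prey: 19+3-11=11; pred: 29+11-14=26
Step 9: prey: 11+2-5=8; pred: 26+5-13=18
Max prey = 45 at step 3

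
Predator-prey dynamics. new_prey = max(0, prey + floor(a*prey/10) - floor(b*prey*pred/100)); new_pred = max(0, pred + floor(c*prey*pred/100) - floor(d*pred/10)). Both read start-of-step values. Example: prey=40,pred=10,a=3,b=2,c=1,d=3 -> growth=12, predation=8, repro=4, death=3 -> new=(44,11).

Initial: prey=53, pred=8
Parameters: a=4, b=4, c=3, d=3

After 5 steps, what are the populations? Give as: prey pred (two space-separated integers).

Step 1: prey: 53+21-16=58; pred: 8+12-2=18
Step 2: prey: 58+23-41=40; pred: 18+31-5=44
Step 3: prey: 40+16-70=0; pred: 44+52-13=83
Step 4: prey: 0+0-0=0; pred: 83+0-24=59
Step 5: prey: 0+0-0=0; pred: 59+0-17=42

Answer: 0 42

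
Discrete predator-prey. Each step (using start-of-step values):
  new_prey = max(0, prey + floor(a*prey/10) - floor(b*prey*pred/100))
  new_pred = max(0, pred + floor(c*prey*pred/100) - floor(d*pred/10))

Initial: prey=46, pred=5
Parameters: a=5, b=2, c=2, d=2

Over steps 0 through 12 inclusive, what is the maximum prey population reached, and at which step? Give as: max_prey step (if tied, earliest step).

Step 1: prey: 46+23-4=65; pred: 5+4-1=8
Step 2: prey: 65+32-10=87; pred: 8+10-1=17
Step 3: prey: 87+43-29=101; pred: 17+29-3=43
Step 4: prey: 101+50-86=65; pred: 43+86-8=121
Step 5: prey: 65+32-157=0; pred: 121+157-24=254
Step 6: prey: 0+0-0=0; pred: 254+0-50=204
Step 7: prey: 0+0-0=0; pred: 204+0-40=164
Step 8: prey: 0+0-0=0; pred: 164+0-32=132
Step 9: prey: 0+0-0=0; pred: 132+0-26=106
Step 10: prey: 0+0-0=0; pred: 106+0-21=85
Step 11: prey: 0+0-0=0; pred: 85+0-17=68
Step 12: prey: 0+0-0=0; pred: 68+0-13=55
Max prey = 101 at step 3

Answer: 101 3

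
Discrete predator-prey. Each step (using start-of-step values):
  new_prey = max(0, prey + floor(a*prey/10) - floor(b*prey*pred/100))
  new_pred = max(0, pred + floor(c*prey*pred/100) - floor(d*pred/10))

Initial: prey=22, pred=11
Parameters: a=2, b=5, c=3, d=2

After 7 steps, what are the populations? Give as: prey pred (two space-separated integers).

Step 1: prey: 22+4-12=14; pred: 11+7-2=16
Step 2: prey: 14+2-11=5; pred: 16+6-3=19
Step 3: prey: 5+1-4=2; pred: 19+2-3=18
Step 4: prey: 2+0-1=1; pred: 18+1-3=16
Step 5: prey: 1+0-0=1; pred: 16+0-3=13
Step 6: prey: 1+0-0=1; pred: 13+0-2=11
Step 7: prey: 1+0-0=1; pred: 11+0-2=9

Answer: 1 9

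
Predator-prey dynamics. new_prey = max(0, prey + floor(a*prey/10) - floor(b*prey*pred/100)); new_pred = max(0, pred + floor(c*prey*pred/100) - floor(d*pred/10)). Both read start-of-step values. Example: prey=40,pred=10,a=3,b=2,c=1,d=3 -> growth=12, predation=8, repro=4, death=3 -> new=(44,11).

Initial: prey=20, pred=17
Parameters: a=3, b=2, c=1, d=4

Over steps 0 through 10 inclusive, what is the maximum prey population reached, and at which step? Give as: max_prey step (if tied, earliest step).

Answer: 71 10

Derivation:
Step 1: prey: 20+6-6=20; pred: 17+3-6=14
Step 2: prey: 20+6-5=21; pred: 14+2-5=11
Step 3: prey: 21+6-4=23; pred: 11+2-4=9
Step 4: prey: 23+6-4=25; pred: 9+2-3=8
Step 5: prey: 25+7-4=28; pred: 8+2-3=7
Step 6: prey: 28+8-3=33; pred: 7+1-2=6
Step 7: prey: 33+9-3=39; pred: 6+1-2=5
Step 8: prey: 39+11-3=47; pred: 5+1-2=4
Step 9: prey: 47+14-3=58; pred: 4+1-1=4
Step 10: prey: 58+17-4=71; pred: 4+2-1=5
Max prey = 71 at step 10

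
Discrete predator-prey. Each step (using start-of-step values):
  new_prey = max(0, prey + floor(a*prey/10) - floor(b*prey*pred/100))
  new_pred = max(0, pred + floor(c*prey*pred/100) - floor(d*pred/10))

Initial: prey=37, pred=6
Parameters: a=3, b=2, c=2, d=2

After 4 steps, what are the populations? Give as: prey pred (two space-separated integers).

Step 1: prey: 37+11-4=44; pred: 6+4-1=9
Step 2: prey: 44+13-7=50; pred: 9+7-1=15
Step 3: prey: 50+15-15=50; pred: 15+15-3=27
Step 4: prey: 50+15-27=38; pred: 27+27-5=49

Answer: 38 49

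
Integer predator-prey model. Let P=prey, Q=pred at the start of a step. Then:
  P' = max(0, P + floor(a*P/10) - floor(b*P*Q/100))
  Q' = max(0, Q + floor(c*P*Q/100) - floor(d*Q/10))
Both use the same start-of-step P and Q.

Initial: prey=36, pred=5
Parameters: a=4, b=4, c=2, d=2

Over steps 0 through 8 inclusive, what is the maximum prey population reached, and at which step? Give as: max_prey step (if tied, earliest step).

Answer: 48 2

Derivation:
Step 1: prey: 36+14-7=43; pred: 5+3-1=7
Step 2: prey: 43+17-12=48; pred: 7+6-1=12
Step 3: prey: 48+19-23=44; pred: 12+11-2=21
Step 4: prey: 44+17-36=25; pred: 21+18-4=35
Step 5: prey: 25+10-35=0; pred: 35+17-7=45
Step 6: prey: 0+0-0=0; pred: 45+0-9=36
Step 7: prey: 0+0-0=0; pred: 36+0-7=29
Step 8: prey: 0+0-0=0; pred: 29+0-5=24
Max prey = 48 at step 2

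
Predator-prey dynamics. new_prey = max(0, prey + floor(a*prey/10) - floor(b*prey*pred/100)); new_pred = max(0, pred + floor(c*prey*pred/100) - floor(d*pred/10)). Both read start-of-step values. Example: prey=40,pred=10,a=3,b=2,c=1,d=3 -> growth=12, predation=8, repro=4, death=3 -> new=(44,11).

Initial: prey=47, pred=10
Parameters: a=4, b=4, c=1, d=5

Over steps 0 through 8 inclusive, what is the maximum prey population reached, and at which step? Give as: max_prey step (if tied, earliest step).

Step 1: prey: 47+18-18=47; pred: 10+4-5=9
Step 2: prey: 47+18-16=49; pred: 9+4-4=9
Step 3: prey: 49+19-17=51; pred: 9+4-4=9
Step 4: prey: 51+20-18=53; pred: 9+4-4=9
Step 5: prey: 53+21-19=55; pred: 9+4-4=9
Step 6: prey: 55+22-19=58; pred: 9+4-4=9
Step 7: prey: 58+23-20=61; pred: 9+5-4=10
Step 8: prey: 61+24-24=61; pred: 10+6-5=11
Max prey = 61 at step 7

Answer: 61 7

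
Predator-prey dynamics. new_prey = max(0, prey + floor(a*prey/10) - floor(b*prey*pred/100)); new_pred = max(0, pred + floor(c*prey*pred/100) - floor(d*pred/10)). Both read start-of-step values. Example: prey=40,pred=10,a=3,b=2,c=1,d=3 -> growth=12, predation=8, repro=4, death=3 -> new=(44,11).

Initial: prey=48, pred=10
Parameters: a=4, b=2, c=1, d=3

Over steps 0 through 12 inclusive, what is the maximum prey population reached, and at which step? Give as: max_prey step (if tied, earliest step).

Step 1: prey: 48+19-9=58; pred: 10+4-3=11
Step 2: prey: 58+23-12=69; pred: 11+6-3=14
Step 3: prey: 69+27-19=77; pred: 14+9-4=19
Step 4: prey: 77+30-29=78; pred: 19+14-5=28
Step 5: prey: 78+31-43=66; pred: 28+21-8=41
Step 6: prey: 66+26-54=38; pred: 41+27-12=56
Step 7: prey: 38+15-42=11; pred: 56+21-16=61
Step 8: prey: 11+4-13=2; pred: 61+6-18=49
Step 9: prey: 2+0-1=1; pred: 49+0-14=35
Step 10: prey: 1+0-0=1; pred: 35+0-10=25
Step 11: prey: 1+0-0=1; pred: 25+0-7=18
Step 12: prey: 1+0-0=1; pred: 18+0-5=13
Max prey = 78 at step 4

Answer: 78 4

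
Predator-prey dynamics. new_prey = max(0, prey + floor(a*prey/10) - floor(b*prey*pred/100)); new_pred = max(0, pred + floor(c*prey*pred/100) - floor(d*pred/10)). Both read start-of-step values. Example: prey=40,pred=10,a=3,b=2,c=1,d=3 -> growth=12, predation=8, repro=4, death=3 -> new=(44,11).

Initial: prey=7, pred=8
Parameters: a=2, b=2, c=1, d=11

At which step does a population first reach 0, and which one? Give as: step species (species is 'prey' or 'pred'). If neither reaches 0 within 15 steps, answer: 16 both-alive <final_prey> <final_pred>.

Step 1: prey: 7+1-1=7; pred: 8+0-8=0
First extinction: pred at step 1

Answer: 1 pred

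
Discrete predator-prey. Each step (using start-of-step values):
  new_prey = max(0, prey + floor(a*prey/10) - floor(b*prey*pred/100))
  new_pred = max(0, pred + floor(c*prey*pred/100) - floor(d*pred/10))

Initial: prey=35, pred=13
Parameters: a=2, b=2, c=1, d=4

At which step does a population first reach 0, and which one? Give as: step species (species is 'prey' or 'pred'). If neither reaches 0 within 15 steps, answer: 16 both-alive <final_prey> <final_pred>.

Answer: 16 both-alive 53 9

Derivation:
Step 1: prey: 35+7-9=33; pred: 13+4-5=12
Step 2: prey: 33+6-7=32; pred: 12+3-4=11
Step 3: prey: 32+6-7=31; pred: 11+3-4=10
Step 4: prey: 31+6-6=31; pred: 10+3-4=9
Step 5: prey: 31+6-5=32; pred: 9+2-3=8
Step 6: prey: 32+6-5=33; pred: 8+2-3=7
Step 7: prey: 33+6-4=35; pred: 7+2-2=7
Step 8: prey: 35+7-4=38; pred: 7+2-2=7
Step 9: prey: 38+7-5=40; pred: 7+2-2=7
Step 10: prey: 40+8-5=43; pred: 7+2-2=7
Step 11: prey: 43+8-6=45; pred: 7+3-2=8
Step 12: prey: 45+9-7=47; pred: 8+3-3=8
Step 13: prey: 47+9-7=49; pred: 8+3-3=8
Step 14: prey: 49+9-7=51; pred: 8+3-3=8
Step 15: prey: 51+10-8=53; pred: 8+4-3=9
No extinction within 15 steps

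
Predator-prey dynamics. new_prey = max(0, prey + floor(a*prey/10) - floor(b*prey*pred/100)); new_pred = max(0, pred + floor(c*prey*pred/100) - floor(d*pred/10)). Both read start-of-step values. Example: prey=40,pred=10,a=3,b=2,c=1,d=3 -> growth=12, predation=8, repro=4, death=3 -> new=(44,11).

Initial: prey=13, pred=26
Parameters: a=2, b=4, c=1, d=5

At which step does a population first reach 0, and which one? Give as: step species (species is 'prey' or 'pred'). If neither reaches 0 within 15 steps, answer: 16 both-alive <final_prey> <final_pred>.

Answer: 16 both-alive 1 1

Derivation:
Step 1: prey: 13+2-13=2; pred: 26+3-13=16
Step 2: prey: 2+0-1=1; pred: 16+0-8=8
Step 3: prey: 1+0-0=1; pred: 8+0-4=4
Step 4: prey: 1+0-0=1; pred: 4+0-2=2
Step 5: prey: 1+0-0=1; pred: 2+0-1=1
Step 6: prey: 1+0-0=1; pred: 1+0-0=1
Steps 7-15: state stable at prey=1, pred=1 (no change)
No extinction within 15 steps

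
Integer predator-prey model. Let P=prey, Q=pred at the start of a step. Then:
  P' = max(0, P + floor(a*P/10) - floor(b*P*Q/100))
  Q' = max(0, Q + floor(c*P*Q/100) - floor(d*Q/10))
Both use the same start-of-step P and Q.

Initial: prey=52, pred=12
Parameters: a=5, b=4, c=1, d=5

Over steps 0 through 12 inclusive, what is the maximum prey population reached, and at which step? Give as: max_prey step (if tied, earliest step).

Answer: 62 5

Derivation:
Step 1: prey: 52+26-24=54; pred: 12+6-6=12
Step 2: prey: 54+27-25=56; pred: 12+6-6=12
Step 3: prey: 56+28-26=58; pred: 12+6-6=12
Step 4: prey: 58+29-27=60; pred: 12+6-6=12
Step 5: prey: 60+30-28=62; pred: 12+7-6=13
Step 6: prey: 62+31-32=61; pred: 13+8-6=15
Step 7: prey: 61+30-36=55; pred: 15+9-7=17
Step 8: prey: 55+27-37=45; pred: 17+9-8=18
Step 9: prey: 45+22-32=35; pred: 18+8-9=17
Step 10: prey: 35+17-23=29; pred: 17+5-8=14
Step 11: prey: 29+14-16=27; pred: 14+4-7=11
Step 12: prey: 27+13-11=29; pred: 11+2-5=8
Max prey = 62 at step 5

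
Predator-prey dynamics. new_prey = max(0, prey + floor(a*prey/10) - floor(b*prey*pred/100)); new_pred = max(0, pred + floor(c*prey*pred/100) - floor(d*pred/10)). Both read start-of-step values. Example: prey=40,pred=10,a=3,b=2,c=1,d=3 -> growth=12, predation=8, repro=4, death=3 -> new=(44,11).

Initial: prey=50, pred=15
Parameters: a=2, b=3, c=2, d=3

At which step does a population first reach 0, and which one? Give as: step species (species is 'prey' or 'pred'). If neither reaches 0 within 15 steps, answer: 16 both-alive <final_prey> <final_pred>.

Step 1: prey: 50+10-22=38; pred: 15+15-4=26
Step 2: prey: 38+7-29=16; pred: 26+19-7=38
Step 3: prey: 16+3-18=1; pred: 38+12-11=39
Step 4: prey: 1+0-1=0; pred: 39+0-11=28
First extinction: prey at step 4

Answer: 4 prey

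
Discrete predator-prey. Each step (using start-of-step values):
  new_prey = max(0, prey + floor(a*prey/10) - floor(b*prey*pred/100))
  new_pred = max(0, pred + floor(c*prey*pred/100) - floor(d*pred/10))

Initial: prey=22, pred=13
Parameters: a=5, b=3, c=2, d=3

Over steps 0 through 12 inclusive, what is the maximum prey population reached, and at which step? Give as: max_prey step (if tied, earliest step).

Step 1: prey: 22+11-8=25; pred: 13+5-3=15
Step 2: prey: 25+12-11=26; pred: 15+7-4=18
Step 3: prey: 26+13-14=25; pred: 18+9-5=22
Step 4: prey: 25+12-16=21; pred: 22+11-6=27
Step 5: prey: 21+10-17=14; pred: 27+11-8=30
Step 6: prey: 14+7-12=9; pred: 30+8-9=29
Step 7: prey: 9+4-7=6; pred: 29+5-8=26
Step 8: prey: 6+3-4=5; pred: 26+3-7=22
Step 9: prey: 5+2-3=4; pred: 22+2-6=18
Step 10: prey: 4+2-2=4; pred: 18+1-5=14
Step 11: prey: 4+2-1=5; pred: 14+1-4=11
Step 12: prey: 5+2-1=6; pred: 11+1-3=9
Max prey = 26 at step 2

Answer: 26 2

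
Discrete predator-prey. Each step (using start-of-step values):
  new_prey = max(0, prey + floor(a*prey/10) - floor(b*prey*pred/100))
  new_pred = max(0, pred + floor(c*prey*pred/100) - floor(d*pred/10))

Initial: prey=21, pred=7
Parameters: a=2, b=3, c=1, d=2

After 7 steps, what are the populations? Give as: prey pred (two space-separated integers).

Answer: 21 7

Derivation:
Step 1: prey: 21+4-4=21; pred: 7+1-1=7
Step 2: prey: 21+4-4=21; pred: 7+1-1=7
Step 3: prey: 21+4-4=21; pred: 7+1-1=7
Step 4: prey: 21+4-4=21; pred: 7+1-1=7
Step 5: prey: 21+4-4=21; pred: 7+1-1=7
Step 6: prey: 21+4-4=21; pred: 7+1-1=7
Step 7: prey: 21+4-4=21; pred: 7+1-1=7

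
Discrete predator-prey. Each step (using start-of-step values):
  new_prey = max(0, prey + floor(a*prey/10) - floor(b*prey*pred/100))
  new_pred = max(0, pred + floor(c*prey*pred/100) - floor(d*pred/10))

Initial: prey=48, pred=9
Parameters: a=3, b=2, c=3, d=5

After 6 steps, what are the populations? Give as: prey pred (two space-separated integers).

Step 1: prey: 48+14-8=54; pred: 9+12-4=17
Step 2: prey: 54+16-18=52; pred: 17+27-8=36
Step 3: prey: 52+15-37=30; pred: 36+56-18=74
Step 4: prey: 30+9-44=0; pred: 74+66-37=103
Step 5: prey: 0+0-0=0; pred: 103+0-51=52
Step 6: prey: 0+0-0=0; pred: 52+0-26=26

Answer: 0 26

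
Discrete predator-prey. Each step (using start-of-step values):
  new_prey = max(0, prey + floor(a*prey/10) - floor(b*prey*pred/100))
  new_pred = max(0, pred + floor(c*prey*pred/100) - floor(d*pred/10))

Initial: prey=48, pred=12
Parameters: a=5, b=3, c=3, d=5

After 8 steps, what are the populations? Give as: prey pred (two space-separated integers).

Step 1: prey: 48+24-17=55; pred: 12+17-6=23
Step 2: prey: 55+27-37=45; pred: 23+37-11=49
Step 3: prey: 45+22-66=1; pred: 49+66-24=91
Step 4: prey: 1+0-2=0; pred: 91+2-45=48
Step 5: prey: 0+0-0=0; pred: 48+0-24=24
Step 6: prey: 0+0-0=0; pred: 24+0-12=12
Step 7: prey: 0+0-0=0; pred: 12+0-6=6
Step 8: prey: 0+0-0=0; pred: 6+0-3=3

Answer: 0 3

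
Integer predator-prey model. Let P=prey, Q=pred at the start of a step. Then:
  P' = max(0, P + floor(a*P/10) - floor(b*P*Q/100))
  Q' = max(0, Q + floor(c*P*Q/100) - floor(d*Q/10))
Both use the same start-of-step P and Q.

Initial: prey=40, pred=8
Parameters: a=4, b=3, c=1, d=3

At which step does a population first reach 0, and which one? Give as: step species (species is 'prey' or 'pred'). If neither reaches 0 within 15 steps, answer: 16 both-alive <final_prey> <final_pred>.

Answer: 16 both-alive 10 4

Derivation:
Step 1: prey: 40+16-9=47; pred: 8+3-2=9
Step 2: prey: 47+18-12=53; pred: 9+4-2=11
Step 3: prey: 53+21-17=57; pred: 11+5-3=13
Step 4: prey: 57+22-22=57; pred: 13+7-3=17
Step 5: prey: 57+22-29=50; pred: 17+9-5=21
Step 6: prey: 50+20-31=39; pred: 21+10-6=25
Step 7: prey: 39+15-29=25; pred: 25+9-7=27
Step 8: prey: 25+10-20=15; pred: 27+6-8=25
Step 9: prey: 15+6-11=10; pred: 25+3-7=21
Step 10: prey: 10+4-6=8; pred: 21+2-6=17
Step 11: prey: 8+3-4=7; pred: 17+1-5=13
Step 12: prey: 7+2-2=7; pred: 13+0-3=10
Step 13: prey: 7+2-2=7; pred: 10+0-3=7
Step 14: prey: 7+2-1=8; pred: 7+0-2=5
Step 15: prey: 8+3-1=10; pred: 5+0-1=4
No extinction within 15 steps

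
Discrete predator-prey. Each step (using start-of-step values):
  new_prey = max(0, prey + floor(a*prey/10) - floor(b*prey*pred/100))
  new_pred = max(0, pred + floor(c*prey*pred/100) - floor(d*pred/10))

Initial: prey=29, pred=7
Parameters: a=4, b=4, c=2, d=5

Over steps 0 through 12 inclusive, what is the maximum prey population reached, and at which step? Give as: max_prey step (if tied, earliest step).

Answer: 35 3

Derivation:
Step 1: prey: 29+11-8=32; pred: 7+4-3=8
Step 2: prey: 32+12-10=34; pred: 8+5-4=9
Step 3: prey: 34+13-12=35; pred: 9+6-4=11
Step 4: prey: 35+14-15=34; pred: 11+7-5=13
Step 5: prey: 34+13-17=30; pred: 13+8-6=15
Step 6: prey: 30+12-18=24; pred: 15+9-7=17
Step 7: prey: 24+9-16=17; pred: 17+8-8=17
Step 8: prey: 17+6-11=12; pred: 17+5-8=14
Step 9: prey: 12+4-6=10; pred: 14+3-7=10
Step 10: prey: 10+4-4=10; pred: 10+2-5=7
Step 11: prey: 10+4-2=12; pred: 7+1-3=5
Step 12: prey: 12+4-2=14; pred: 5+1-2=4
Max prey = 35 at step 3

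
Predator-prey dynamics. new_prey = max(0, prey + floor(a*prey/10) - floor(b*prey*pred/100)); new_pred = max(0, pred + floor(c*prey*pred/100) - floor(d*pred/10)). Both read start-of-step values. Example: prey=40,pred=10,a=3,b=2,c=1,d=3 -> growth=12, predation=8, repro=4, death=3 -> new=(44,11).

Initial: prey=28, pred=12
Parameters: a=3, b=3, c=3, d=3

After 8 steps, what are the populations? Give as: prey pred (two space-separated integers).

Step 1: prey: 28+8-10=26; pred: 12+10-3=19
Step 2: prey: 26+7-14=19; pred: 19+14-5=28
Step 3: prey: 19+5-15=9; pred: 28+15-8=35
Step 4: prey: 9+2-9=2; pred: 35+9-10=34
Step 5: prey: 2+0-2=0; pred: 34+2-10=26
Step 6: prey: 0+0-0=0; pred: 26+0-7=19
Step 7: prey: 0+0-0=0; pred: 19+0-5=14
Step 8: prey: 0+0-0=0; pred: 14+0-4=10

Answer: 0 10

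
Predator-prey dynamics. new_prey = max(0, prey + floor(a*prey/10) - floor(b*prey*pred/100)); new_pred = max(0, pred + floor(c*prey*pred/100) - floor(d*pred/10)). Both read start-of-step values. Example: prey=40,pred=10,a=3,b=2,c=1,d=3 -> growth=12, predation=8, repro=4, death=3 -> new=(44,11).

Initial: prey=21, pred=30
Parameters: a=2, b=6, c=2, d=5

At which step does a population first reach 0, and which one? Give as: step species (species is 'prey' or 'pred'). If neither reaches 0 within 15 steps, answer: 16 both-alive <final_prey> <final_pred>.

Step 1: prey: 21+4-37=0; pred: 30+12-15=27
First extinction: prey at step 1

Answer: 1 prey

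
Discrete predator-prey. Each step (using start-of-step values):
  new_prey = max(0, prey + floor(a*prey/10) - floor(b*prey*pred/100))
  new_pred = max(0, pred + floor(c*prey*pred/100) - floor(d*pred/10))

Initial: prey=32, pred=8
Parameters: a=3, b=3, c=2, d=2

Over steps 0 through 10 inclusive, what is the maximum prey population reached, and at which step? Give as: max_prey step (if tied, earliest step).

Step 1: prey: 32+9-7=34; pred: 8+5-1=12
Step 2: prey: 34+10-12=32; pred: 12+8-2=18
Step 3: prey: 32+9-17=24; pred: 18+11-3=26
Step 4: prey: 24+7-18=13; pred: 26+12-5=33
Step 5: prey: 13+3-12=4; pred: 33+8-6=35
Step 6: prey: 4+1-4=1; pred: 35+2-7=30
Step 7: prey: 1+0-0=1; pred: 30+0-6=24
Step 8: prey: 1+0-0=1; pred: 24+0-4=20
Step 9: prey: 1+0-0=1; pred: 20+0-4=16
Step 10: prey: 1+0-0=1; pred: 16+0-3=13
Max prey = 34 at step 1

Answer: 34 1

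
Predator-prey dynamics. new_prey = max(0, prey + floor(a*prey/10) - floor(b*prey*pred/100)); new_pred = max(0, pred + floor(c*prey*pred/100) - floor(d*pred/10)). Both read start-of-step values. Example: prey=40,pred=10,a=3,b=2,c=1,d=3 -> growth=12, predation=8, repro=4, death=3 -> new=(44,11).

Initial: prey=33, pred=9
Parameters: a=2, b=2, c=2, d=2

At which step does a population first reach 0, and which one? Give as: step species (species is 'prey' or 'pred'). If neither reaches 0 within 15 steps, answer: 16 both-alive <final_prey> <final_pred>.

Answer: 16 both-alive 1 8

Derivation:
Step 1: prey: 33+6-5=34; pred: 9+5-1=13
Step 2: prey: 34+6-8=32; pred: 13+8-2=19
Step 3: prey: 32+6-12=26; pred: 19+12-3=28
Step 4: prey: 26+5-14=17; pred: 28+14-5=37
Step 5: prey: 17+3-12=8; pred: 37+12-7=42
Step 6: prey: 8+1-6=3; pred: 42+6-8=40
Step 7: prey: 3+0-2=1; pred: 40+2-8=34
Step 8: prey: 1+0-0=1; pred: 34+0-6=28
Step 9: prey: 1+0-0=1; pred: 28+0-5=23
Step 10: prey: 1+0-0=1; pred: 23+0-4=19
Step 11: prey: 1+0-0=1; pred: 19+0-3=16
Step 12: prey: 1+0-0=1; pred: 16+0-3=13
Step 13: prey: 1+0-0=1; pred: 13+0-2=11
Step 14: prey: 1+0-0=1; pred: 11+0-2=9
Step 15: prey: 1+0-0=1; pred: 9+0-1=8
No extinction within 15 steps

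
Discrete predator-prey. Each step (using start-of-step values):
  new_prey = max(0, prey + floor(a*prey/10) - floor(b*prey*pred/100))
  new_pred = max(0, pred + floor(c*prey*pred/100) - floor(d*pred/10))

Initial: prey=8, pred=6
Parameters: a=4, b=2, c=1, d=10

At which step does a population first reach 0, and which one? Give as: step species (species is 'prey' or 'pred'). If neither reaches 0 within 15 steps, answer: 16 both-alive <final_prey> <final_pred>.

Step 1: prey: 8+3-0=11; pred: 6+0-6=0
First extinction: pred at step 1

Answer: 1 pred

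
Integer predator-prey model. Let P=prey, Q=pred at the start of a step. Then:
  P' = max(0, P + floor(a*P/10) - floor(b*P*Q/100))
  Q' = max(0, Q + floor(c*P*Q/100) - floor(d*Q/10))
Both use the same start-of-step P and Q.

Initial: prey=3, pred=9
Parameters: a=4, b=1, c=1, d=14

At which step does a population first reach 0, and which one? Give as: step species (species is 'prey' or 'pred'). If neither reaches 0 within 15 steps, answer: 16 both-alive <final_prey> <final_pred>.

Step 1: prey: 3+1-0=4; pred: 9+0-12=0
First extinction: pred at step 1

Answer: 1 pred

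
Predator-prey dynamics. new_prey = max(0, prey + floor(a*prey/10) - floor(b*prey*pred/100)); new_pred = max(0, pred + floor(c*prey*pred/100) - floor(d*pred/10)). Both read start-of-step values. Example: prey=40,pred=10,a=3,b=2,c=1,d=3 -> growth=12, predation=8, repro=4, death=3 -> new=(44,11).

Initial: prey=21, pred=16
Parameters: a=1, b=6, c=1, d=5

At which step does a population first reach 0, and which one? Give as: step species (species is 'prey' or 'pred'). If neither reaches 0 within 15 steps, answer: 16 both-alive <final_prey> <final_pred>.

Answer: 16 both-alive 2 1

Derivation:
Step 1: prey: 21+2-20=3; pred: 16+3-8=11
Step 2: prey: 3+0-1=2; pred: 11+0-5=6
Step 3: prey: 2+0-0=2; pred: 6+0-3=3
Step 4: prey: 2+0-0=2; pred: 3+0-1=2
Step 5: prey: 2+0-0=2; pred: 2+0-1=1
Step 6: prey: 2+0-0=2; pred: 1+0-0=1
Steps 7-15: state stable at prey=2, pred=1 (no change)
No extinction within 15 steps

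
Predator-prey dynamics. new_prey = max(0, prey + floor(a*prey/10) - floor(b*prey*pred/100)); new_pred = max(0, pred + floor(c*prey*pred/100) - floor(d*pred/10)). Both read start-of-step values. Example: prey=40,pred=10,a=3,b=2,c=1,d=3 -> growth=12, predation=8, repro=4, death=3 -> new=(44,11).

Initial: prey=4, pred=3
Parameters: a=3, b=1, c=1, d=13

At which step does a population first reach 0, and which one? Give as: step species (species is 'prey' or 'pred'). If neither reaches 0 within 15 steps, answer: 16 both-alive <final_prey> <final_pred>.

Answer: 1 pred

Derivation:
Step 1: prey: 4+1-0=5; pred: 3+0-3=0
First extinction: pred at step 1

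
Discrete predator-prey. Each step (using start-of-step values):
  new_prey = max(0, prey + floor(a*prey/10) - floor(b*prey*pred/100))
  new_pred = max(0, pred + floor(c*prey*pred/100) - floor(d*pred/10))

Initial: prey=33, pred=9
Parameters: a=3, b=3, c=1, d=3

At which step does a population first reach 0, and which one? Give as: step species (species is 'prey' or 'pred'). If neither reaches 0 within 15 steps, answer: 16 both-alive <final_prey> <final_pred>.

Answer: 16 both-alive 35 10

Derivation:
Step 1: prey: 33+9-8=34; pred: 9+2-2=9
Step 2: prey: 34+10-9=35; pred: 9+3-2=10
Step 3: prey: 35+10-10=35; pred: 10+3-3=10
Steps 4-15: state stable at prey=35, pred=10 (no change)
No extinction within 15 steps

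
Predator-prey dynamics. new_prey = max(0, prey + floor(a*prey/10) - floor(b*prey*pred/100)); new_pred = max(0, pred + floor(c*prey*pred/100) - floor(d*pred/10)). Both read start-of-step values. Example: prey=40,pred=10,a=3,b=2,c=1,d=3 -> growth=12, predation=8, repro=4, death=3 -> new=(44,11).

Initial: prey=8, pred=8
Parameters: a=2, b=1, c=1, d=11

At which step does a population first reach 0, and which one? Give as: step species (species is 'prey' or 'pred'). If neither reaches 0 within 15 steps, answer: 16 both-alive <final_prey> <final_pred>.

Step 1: prey: 8+1-0=9; pred: 8+0-8=0
First extinction: pred at step 1

Answer: 1 pred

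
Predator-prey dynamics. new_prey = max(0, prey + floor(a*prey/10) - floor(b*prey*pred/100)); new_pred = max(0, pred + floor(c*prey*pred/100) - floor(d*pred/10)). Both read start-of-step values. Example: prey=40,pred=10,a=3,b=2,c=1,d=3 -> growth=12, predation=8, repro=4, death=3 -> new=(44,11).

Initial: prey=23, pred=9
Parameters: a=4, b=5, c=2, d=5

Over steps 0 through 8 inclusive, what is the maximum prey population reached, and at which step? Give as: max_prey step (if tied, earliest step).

Answer: 36 8

Derivation:
Step 1: prey: 23+9-10=22; pred: 9+4-4=9
Step 2: prey: 22+8-9=21; pred: 9+3-4=8
Step 3: prey: 21+8-8=21; pred: 8+3-4=7
Step 4: prey: 21+8-7=22; pred: 7+2-3=6
Step 5: prey: 22+8-6=24; pred: 6+2-3=5
Step 6: prey: 24+9-6=27; pred: 5+2-2=5
Step 7: prey: 27+10-6=31; pred: 5+2-2=5
Step 8: prey: 31+12-7=36; pred: 5+3-2=6
Max prey = 36 at step 8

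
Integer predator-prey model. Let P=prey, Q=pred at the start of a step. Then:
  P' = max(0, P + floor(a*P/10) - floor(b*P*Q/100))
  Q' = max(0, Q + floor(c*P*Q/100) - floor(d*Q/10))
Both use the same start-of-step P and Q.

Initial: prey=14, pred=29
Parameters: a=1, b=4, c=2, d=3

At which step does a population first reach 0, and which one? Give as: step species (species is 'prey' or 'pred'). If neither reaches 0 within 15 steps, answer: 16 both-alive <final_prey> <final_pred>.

Step 1: prey: 14+1-16=0; pred: 29+8-8=29
First extinction: prey at step 1

Answer: 1 prey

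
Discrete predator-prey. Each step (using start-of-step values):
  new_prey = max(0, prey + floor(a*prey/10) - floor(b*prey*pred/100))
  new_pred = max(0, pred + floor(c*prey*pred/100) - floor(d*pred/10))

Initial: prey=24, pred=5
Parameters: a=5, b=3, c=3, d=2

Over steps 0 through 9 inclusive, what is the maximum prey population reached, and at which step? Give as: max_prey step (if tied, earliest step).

Answer: 49 3

Derivation:
Step 1: prey: 24+12-3=33; pred: 5+3-1=7
Step 2: prey: 33+16-6=43; pred: 7+6-1=12
Step 3: prey: 43+21-15=49; pred: 12+15-2=25
Step 4: prey: 49+24-36=37; pred: 25+36-5=56
Step 5: prey: 37+18-62=0; pred: 56+62-11=107
Step 6: prey: 0+0-0=0; pred: 107+0-21=86
Step 7: prey: 0+0-0=0; pred: 86+0-17=69
Step 8: prey: 0+0-0=0; pred: 69+0-13=56
Step 9: prey: 0+0-0=0; pred: 56+0-11=45
Max prey = 49 at step 3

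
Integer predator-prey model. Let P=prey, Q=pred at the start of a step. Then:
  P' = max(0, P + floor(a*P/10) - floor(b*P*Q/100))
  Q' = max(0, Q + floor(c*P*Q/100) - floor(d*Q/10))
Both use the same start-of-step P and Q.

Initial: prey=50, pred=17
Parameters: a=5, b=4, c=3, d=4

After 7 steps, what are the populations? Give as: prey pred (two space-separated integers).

Answer: 0 6

Derivation:
Step 1: prey: 50+25-34=41; pred: 17+25-6=36
Step 2: prey: 41+20-59=2; pred: 36+44-14=66
Step 3: prey: 2+1-5=0; pred: 66+3-26=43
Step 4: prey: 0+0-0=0; pred: 43+0-17=26
Step 5: prey: 0+0-0=0; pred: 26+0-10=16
Step 6: prey: 0+0-0=0; pred: 16+0-6=10
Step 7: prey: 0+0-0=0; pred: 10+0-4=6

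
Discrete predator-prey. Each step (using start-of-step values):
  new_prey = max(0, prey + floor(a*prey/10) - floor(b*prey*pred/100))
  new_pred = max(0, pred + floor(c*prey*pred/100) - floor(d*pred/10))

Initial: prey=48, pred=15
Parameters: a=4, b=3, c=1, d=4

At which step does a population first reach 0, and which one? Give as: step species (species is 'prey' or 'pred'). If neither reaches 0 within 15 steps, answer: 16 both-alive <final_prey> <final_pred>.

Answer: 16 both-alive 72 11

Derivation:
Step 1: prey: 48+19-21=46; pred: 15+7-6=16
Step 2: prey: 46+18-22=42; pred: 16+7-6=17
Step 3: prey: 42+16-21=37; pred: 17+7-6=18
Step 4: prey: 37+14-19=32; pred: 18+6-7=17
Step 5: prey: 32+12-16=28; pred: 17+5-6=16
Step 6: prey: 28+11-13=26; pred: 16+4-6=14
Step 7: prey: 26+10-10=26; pred: 14+3-5=12
Step 8: prey: 26+10-9=27; pred: 12+3-4=11
Step 9: prey: 27+10-8=29; pred: 11+2-4=9
Step 10: prey: 29+11-7=33; pred: 9+2-3=8
Step 11: prey: 33+13-7=39; pred: 8+2-3=7
Step 12: prey: 39+15-8=46; pred: 7+2-2=7
Step 13: prey: 46+18-9=55; pred: 7+3-2=8
Step 14: prey: 55+22-13=64; pred: 8+4-3=9
Step 15: prey: 64+25-17=72; pred: 9+5-3=11
No extinction within 15 steps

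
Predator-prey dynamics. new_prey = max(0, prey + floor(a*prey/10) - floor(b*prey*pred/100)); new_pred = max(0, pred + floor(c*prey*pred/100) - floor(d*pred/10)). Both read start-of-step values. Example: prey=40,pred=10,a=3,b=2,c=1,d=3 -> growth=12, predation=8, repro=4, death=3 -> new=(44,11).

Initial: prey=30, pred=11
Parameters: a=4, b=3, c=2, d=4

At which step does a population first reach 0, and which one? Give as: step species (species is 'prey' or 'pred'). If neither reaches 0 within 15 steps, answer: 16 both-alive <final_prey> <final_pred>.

Answer: 16 both-alive 21 2

Derivation:
Step 1: prey: 30+12-9=33; pred: 11+6-4=13
Step 2: prey: 33+13-12=34; pred: 13+8-5=16
Step 3: prey: 34+13-16=31; pred: 16+10-6=20
Step 4: prey: 31+12-18=25; pred: 20+12-8=24
Step 5: prey: 25+10-18=17; pred: 24+12-9=27
Step 6: prey: 17+6-13=10; pred: 27+9-10=26
Step 7: prey: 10+4-7=7; pred: 26+5-10=21
Step 8: prey: 7+2-4=5; pred: 21+2-8=15
Step 9: prey: 5+2-2=5; pred: 15+1-6=10
Step 10: prey: 5+2-1=6; pred: 10+1-4=7
Step 11: prey: 6+2-1=7; pred: 7+0-2=5
Step 12: prey: 7+2-1=8; pred: 5+0-2=3
Step 13: prey: 8+3-0=11; pred: 3+0-1=2
Step 14: prey: 11+4-0=15; pred: 2+0-0=2
Step 15: prey: 15+6-0=21; pred: 2+0-0=2
No extinction within 15 steps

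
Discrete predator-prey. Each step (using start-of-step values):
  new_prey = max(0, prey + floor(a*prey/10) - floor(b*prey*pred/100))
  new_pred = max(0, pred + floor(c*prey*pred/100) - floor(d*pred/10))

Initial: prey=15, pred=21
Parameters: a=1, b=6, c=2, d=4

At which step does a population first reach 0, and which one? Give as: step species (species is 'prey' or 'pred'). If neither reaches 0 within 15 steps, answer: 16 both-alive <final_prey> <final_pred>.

Answer: 1 prey

Derivation:
Step 1: prey: 15+1-18=0; pred: 21+6-8=19
First extinction: prey at step 1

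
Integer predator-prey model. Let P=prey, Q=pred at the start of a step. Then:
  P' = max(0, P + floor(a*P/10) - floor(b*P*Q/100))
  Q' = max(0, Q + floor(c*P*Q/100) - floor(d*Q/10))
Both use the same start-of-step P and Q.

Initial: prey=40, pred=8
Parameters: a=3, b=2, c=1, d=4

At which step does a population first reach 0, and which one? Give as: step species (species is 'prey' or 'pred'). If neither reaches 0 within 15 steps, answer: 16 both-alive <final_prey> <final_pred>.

Answer: 16 both-alive 9 6

Derivation:
Step 1: prey: 40+12-6=46; pred: 8+3-3=8
Step 2: prey: 46+13-7=52; pred: 8+3-3=8
Step 3: prey: 52+15-8=59; pred: 8+4-3=9
Step 4: prey: 59+17-10=66; pred: 9+5-3=11
Step 5: prey: 66+19-14=71; pred: 11+7-4=14
Step 6: prey: 71+21-19=73; pred: 14+9-5=18
Step 7: prey: 73+21-26=68; pred: 18+13-7=24
Step 8: prey: 68+20-32=56; pred: 24+16-9=31
Step 9: prey: 56+16-34=38; pred: 31+17-12=36
Step 10: prey: 38+11-27=22; pred: 36+13-14=35
Step 11: prey: 22+6-15=13; pred: 35+7-14=28
Step 12: prey: 13+3-7=9; pred: 28+3-11=20
Step 13: prey: 9+2-3=8; pred: 20+1-8=13
Step 14: prey: 8+2-2=8; pred: 13+1-5=9
Step 15: prey: 8+2-1=9; pred: 9+0-3=6
No extinction within 15 steps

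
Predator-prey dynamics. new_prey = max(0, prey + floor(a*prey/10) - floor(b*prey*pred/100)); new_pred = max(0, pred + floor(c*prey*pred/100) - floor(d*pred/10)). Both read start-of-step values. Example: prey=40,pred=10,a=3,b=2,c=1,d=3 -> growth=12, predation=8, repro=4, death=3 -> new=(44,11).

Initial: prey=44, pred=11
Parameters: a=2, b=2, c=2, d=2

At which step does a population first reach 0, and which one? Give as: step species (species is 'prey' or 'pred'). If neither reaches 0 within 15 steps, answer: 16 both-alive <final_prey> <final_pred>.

Step 1: prey: 44+8-9=43; pred: 11+9-2=18
Step 2: prey: 43+8-15=36; pred: 18+15-3=30
Step 3: prey: 36+7-21=22; pred: 30+21-6=45
Step 4: prey: 22+4-19=7; pred: 45+19-9=55
Step 5: prey: 7+1-7=1; pred: 55+7-11=51
Step 6: prey: 1+0-1=0; pred: 51+1-10=42
First extinction: prey at step 6

Answer: 6 prey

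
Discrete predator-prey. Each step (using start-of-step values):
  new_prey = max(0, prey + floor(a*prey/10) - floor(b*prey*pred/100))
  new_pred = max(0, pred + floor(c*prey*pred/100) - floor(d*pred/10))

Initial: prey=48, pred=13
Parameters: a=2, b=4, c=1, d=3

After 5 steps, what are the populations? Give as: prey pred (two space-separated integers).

Step 1: prey: 48+9-24=33; pred: 13+6-3=16
Step 2: prey: 33+6-21=18; pred: 16+5-4=17
Step 3: prey: 18+3-12=9; pred: 17+3-5=15
Step 4: prey: 9+1-5=5; pred: 15+1-4=12
Step 5: prey: 5+1-2=4; pred: 12+0-3=9

Answer: 4 9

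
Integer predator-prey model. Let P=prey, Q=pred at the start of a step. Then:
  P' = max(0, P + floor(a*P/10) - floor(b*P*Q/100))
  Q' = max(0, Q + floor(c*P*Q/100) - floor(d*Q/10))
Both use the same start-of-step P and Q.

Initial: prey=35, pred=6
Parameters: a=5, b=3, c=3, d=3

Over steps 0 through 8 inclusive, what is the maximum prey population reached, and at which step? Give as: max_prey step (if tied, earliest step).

Answer: 54 2

Derivation:
Step 1: prey: 35+17-6=46; pred: 6+6-1=11
Step 2: prey: 46+23-15=54; pred: 11+15-3=23
Step 3: prey: 54+27-37=44; pred: 23+37-6=54
Step 4: prey: 44+22-71=0; pred: 54+71-16=109
Step 5: prey: 0+0-0=0; pred: 109+0-32=77
Step 6: prey: 0+0-0=0; pred: 77+0-23=54
Step 7: prey: 0+0-0=0; pred: 54+0-16=38
Step 8: prey: 0+0-0=0; pred: 38+0-11=27
Max prey = 54 at step 2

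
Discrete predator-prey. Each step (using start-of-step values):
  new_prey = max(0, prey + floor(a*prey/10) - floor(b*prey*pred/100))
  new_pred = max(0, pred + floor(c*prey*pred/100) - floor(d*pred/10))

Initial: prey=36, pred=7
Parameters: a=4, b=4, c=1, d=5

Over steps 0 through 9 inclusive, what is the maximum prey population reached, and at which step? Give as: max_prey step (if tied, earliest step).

Answer: 104 7

Derivation:
Step 1: prey: 36+14-10=40; pred: 7+2-3=6
Step 2: prey: 40+16-9=47; pred: 6+2-3=5
Step 3: prey: 47+18-9=56; pred: 5+2-2=5
Step 4: prey: 56+22-11=67; pred: 5+2-2=5
Step 5: prey: 67+26-13=80; pred: 5+3-2=6
Step 6: prey: 80+32-19=93; pred: 6+4-3=7
Step 7: prey: 93+37-26=104; pred: 7+6-3=10
Step 8: prey: 104+41-41=104; pred: 10+10-5=15
Step 9: prey: 104+41-62=83; pred: 15+15-7=23
Max prey = 104 at step 7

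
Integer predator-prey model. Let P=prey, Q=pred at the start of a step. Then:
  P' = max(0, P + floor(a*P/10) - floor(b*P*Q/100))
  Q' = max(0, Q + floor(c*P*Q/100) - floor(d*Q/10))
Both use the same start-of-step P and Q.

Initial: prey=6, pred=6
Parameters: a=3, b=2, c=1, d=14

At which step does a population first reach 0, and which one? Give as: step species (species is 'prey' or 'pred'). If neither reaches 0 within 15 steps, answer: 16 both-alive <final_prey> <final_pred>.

Answer: 1 pred

Derivation:
Step 1: prey: 6+1-0=7; pred: 6+0-8=0
First extinction: pred at step 1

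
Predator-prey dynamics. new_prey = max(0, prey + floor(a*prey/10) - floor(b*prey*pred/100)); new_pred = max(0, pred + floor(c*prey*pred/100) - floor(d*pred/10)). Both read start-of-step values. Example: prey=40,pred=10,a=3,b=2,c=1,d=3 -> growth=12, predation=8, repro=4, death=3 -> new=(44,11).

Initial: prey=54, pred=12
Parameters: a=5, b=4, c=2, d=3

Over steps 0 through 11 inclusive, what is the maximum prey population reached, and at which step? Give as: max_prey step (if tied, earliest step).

Answer: 56 1

Derivation:
Step 1: prey: 54+27-25=56; pred: 12+12-3=21
Step 2: prey: 56+28-47=37; pred: 21+23-6=38
Step 3: prey: 37+18-56=0; pred: 38+28-11=55
Step 4: prey: 0+0-0=0; pred: 55+0-16=39
Step 5: prey: 0+0-0=0; pred: 39+0-11=28
Step 6: prey: 0+0-0=0; pred: 28+0-8=20
Step 7: prey: 0+0-0=0; pred: 20+0-6=14
Step 8: prey: 0+0-0=0; pred: 14+0-4=10
Step 9: prey: 0+0-0=0; pred: 10+0-3=7
Step 10: prey: 0+0-0=0; pred: 7+0-2=5
Step 11: prey: 0+0-0=0; pred: 5+0-1=4
Max prey = 56 at step 1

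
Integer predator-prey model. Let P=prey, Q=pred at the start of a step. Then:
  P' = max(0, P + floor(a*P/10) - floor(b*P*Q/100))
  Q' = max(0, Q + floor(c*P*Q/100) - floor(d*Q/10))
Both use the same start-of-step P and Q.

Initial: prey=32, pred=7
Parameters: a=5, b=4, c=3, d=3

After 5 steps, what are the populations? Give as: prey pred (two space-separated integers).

Step 1: prey: 32+16-8=40; pred: 7+6-2=11
Step 2: prey: 40+20-17=43; pred: 11+13-3=21
Step 3: prey: 43+21-36=28; pred: 21+27-6=42
Step 4: prey: 28+14-47=0; pred: 42+35-12=65
Step 5: prey: 0+0-0=0; pred: 65+0-19=46

Answer: 0 46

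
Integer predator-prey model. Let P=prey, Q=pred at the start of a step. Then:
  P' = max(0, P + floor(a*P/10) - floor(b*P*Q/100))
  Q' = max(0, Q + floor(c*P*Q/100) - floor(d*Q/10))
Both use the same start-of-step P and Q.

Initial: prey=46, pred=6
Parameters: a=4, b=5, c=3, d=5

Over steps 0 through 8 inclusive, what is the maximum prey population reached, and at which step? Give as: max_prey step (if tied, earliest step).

Step 1: prey: 46+18-13=51; pred: 6+8-3=11
Step 2: prey: 51+20-28=43; pred: 11+16-5=22
Step 3: prey: 43+17-47=13; pred: 22+28-11=39
Step 4: prey: 13+5-25=0; pred: 39+15-19=35
Step 5: prey: 0+0-0=0; pred: 35+0-17=18
Step 6: prey: 0+0-0=0; pred: 18+0-9=9
Step 7: prey: 0+0-0=0; pred: 9+0-4=5
Step 8: prey: 0+0-0=0; pred: 5+0-2=3
Max prey = 51 at step 1

Answer: 51 1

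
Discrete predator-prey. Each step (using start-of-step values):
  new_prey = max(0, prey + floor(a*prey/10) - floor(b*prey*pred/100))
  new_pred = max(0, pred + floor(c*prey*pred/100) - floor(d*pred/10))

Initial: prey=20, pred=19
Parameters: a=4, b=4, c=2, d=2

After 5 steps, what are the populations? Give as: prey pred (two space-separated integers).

Answer: 1 16

Derivation:
Step 1: prey: 20+8-15=13; pred: 19+7-3=23
Step 2: prey: 13+5-11=7; pred: 23+5-4=24
Step 3: prey: 7+2-6=3; pred: 24+3-4=23
Step 4: prey: 3+1-2=2; pred: 23+1-4=20
Step 5: prey: 2+0-1=1; pred: 20+0-4=16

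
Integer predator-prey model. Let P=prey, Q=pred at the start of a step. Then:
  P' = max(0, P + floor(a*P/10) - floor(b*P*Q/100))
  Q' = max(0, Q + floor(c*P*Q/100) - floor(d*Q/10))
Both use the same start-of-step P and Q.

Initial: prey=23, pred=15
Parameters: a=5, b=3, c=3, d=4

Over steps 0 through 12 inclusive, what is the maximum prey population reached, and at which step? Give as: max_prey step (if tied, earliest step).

Answer: 24 1

Derivation:
Step 1: prey: 23+11-10=24; pred: 15+10-6=19
Step 2: prey: 24+12-13=23; pred: 19+13-7=25
Step 3: prey: 23+11-17=17; pred: 25+17-10=32
Step 4: prey: 17+8-16=9; pred: 32+16-12=36
Step 5: prey: 9+4-9=4; pred: 36+9-14=31
Step 6: prey: 4+2-3=3; pred: 31+3-12=22
Step 7: prey: 3+1-1=3; pred: 22+1-8=15
Step 8: prey: 3+1-1=3; pred: 15+1-6=10
Step 9: prey: 3+1-0=4; pred: 10+0-4=6
Step 10: prey: 4+2-0=6; pred: 6+0-2=4
Step 11: prey: 6+3-0=9; pred: 4+0-1=3
Step 12: prey: 9+4-0=13; pred: 3+0-1=2
Max prey = 24 at step 1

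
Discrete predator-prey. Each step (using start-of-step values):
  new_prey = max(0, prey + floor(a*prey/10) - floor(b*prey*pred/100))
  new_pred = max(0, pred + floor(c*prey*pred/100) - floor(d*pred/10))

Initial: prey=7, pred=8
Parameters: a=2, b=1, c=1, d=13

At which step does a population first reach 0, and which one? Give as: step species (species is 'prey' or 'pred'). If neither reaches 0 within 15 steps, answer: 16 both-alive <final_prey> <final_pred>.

Step 1: prey: 7+1-0=8; pred: 8+0-10=0
First extinction: pred at step 1

Answer: 1 pred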